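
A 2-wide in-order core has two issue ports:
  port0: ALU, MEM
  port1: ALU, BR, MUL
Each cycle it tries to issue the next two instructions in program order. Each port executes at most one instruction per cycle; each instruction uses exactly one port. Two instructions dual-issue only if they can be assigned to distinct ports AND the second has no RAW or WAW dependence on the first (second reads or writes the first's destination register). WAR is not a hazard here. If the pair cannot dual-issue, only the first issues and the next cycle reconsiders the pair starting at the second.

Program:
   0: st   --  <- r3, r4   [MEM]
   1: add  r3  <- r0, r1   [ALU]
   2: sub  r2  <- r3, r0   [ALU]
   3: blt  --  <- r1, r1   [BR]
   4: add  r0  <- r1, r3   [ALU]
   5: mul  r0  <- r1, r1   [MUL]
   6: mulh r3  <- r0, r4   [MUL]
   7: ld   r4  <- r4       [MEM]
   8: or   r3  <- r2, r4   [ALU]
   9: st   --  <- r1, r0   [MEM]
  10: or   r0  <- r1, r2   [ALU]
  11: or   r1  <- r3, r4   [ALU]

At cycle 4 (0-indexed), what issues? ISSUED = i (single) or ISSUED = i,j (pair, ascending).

t=0 i0+i1:st.MEM/add.ALU ; dual
t=1 i2+i3:sub.ALU/blt.BR ; dual
t=2 i4:add.ALU ; WAW r0
t=3 i5:mul.MUL ; no-port MUL/MUL
t=4 i6+i7:mulh.MUL/ld.MEM ; dual
t=5 i8+i9:or.ALU/st.MEM ; dual
t=6 i10+i11:or.ALU/or.ALU ; dual

ISSUED = 6,7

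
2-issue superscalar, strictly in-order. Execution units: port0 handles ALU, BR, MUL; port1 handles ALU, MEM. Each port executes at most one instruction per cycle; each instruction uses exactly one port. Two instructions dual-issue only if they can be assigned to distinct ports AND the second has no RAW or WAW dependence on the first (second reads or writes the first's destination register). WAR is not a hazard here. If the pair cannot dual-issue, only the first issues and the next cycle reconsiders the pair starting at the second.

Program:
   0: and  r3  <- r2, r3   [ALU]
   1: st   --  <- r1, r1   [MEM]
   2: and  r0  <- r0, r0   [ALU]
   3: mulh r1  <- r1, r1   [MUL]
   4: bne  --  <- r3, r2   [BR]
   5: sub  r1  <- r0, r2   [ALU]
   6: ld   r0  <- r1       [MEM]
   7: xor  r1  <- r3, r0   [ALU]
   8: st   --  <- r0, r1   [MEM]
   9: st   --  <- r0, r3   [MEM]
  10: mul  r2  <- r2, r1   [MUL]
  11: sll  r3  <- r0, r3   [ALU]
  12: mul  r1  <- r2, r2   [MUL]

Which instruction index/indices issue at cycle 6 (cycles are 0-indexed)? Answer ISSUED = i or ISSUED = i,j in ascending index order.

c0: i0/i1 and.ALU st.MEM  2-wide
c1: i2/i3 and.ALU mulh.MUL  2-wide
c2: i4/i5 bne.BR sub.ALU  2-wide
c3: i6 ld.MEM  RAW r0
c4: i7 xor.ALU  RAW r1
c5: i8 st.MEM  no-port MEM/MEM
c6: i9/i10 st.MEM mul.MUL  2-wide
c7: i11/i12 sll.ALU mul.MUL  2-wide

ISSUED = 9,10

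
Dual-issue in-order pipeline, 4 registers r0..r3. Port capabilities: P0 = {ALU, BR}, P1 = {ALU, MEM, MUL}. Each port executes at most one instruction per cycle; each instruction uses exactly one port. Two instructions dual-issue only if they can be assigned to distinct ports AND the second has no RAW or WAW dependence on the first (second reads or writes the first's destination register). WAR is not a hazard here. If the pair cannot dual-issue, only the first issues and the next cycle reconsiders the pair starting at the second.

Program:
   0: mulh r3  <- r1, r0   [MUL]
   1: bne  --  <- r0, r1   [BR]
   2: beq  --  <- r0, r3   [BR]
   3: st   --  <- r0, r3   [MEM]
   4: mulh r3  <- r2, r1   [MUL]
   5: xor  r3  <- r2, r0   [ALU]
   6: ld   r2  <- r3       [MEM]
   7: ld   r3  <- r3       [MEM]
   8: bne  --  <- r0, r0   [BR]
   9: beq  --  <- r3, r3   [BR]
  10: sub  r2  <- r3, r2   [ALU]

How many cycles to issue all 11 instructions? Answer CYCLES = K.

CYCLES = 7

t=0 i0&i1:mulh;bne ; dual
t=1 i2&i3:beq;st ; dual
t=2 i4:mulh ; WAW r3
t=3 i5:xor ; RAW r3
t=4 i6:ld ; no-port MEM/MEM
t=5 i7&i8:ld;bne ; dual
t=6 i9&i10:beq;sub ; dual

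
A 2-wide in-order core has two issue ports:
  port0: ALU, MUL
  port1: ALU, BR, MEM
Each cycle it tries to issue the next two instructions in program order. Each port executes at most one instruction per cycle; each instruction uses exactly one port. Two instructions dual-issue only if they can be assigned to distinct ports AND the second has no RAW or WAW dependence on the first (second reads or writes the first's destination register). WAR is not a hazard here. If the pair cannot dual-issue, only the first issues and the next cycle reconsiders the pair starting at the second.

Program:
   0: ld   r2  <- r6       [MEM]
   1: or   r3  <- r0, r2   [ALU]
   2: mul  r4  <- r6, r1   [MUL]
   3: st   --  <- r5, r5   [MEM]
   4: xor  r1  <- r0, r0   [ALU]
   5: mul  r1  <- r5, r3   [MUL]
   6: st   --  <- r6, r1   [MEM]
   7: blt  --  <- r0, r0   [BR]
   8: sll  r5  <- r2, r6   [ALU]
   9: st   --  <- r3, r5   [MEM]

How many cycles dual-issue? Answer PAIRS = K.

[0] i0  ld.MEM  -- RAW r2
[1] i1+i2  or.ALU mul.MUL  -- pair
[2] i3+i4  st.MEM xor.ALU  -- pair
[3] i5  mul.MUL  -- RAW r1
[4] i6  st.MEM  -- no-port MEM/BR
[5] i7+i8  blt.BR sll.ALU  -- pair
[6] i9  st.MEM  -- tail

PAIRS = 3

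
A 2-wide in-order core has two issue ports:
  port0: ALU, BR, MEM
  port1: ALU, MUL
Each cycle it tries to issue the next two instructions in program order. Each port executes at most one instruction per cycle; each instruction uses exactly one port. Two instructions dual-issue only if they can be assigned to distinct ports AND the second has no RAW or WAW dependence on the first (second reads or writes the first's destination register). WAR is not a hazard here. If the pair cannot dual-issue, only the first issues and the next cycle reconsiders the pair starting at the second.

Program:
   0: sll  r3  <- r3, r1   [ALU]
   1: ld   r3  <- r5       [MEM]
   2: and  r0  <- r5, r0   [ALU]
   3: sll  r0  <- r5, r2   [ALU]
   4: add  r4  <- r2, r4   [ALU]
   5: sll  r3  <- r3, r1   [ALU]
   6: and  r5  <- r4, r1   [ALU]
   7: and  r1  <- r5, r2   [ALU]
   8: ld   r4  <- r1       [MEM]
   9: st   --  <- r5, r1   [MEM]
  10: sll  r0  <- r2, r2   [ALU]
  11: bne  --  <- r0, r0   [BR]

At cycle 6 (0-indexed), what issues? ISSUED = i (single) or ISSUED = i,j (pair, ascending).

0. sll @i0  | WAW r3
1. ld/and @i1,i2  | 2-wide
2. sll/add @i3,i4  | 2-wide
3. sll/and @i5,i6  | 2-wide
4. and @i7  | RAW r1
5. ld @i8  | no-port MEM/MEM
6. st/sll @i9,i10  | 2-wide
7. bne @i11  | tail

ISSUED = 9,10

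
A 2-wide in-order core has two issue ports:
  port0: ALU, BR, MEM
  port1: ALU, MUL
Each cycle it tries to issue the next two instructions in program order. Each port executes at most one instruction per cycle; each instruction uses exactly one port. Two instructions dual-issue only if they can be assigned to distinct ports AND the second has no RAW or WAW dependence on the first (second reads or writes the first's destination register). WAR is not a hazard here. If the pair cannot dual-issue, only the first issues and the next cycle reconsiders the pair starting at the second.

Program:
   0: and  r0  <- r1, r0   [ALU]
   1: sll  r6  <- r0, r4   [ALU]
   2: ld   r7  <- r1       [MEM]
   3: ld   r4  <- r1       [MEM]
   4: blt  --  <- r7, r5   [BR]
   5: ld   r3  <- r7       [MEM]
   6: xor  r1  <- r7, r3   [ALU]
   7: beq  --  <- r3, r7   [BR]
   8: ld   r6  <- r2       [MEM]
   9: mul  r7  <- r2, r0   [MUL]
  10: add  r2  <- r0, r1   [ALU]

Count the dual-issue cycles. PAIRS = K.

PAIRS = 3

[0] i0  and.ALU  -- RAW r0
[1] i1+i2  sll.ALU;ld.MEM  -- 2-wide
[2] i3  ld.MEM  -- no-port MEM/BR
[3] i4  blt.BR  -- no-port BR/MEM
[4] i5  ld.MEM  -- RAW r3
[5] i6+i7  xor.ALU;beq.BR  -- 2-wide
[6] i8+i9  ld.MEM;mul.MUL  -- 2-wide
[7] i10  add.ALU  -- tail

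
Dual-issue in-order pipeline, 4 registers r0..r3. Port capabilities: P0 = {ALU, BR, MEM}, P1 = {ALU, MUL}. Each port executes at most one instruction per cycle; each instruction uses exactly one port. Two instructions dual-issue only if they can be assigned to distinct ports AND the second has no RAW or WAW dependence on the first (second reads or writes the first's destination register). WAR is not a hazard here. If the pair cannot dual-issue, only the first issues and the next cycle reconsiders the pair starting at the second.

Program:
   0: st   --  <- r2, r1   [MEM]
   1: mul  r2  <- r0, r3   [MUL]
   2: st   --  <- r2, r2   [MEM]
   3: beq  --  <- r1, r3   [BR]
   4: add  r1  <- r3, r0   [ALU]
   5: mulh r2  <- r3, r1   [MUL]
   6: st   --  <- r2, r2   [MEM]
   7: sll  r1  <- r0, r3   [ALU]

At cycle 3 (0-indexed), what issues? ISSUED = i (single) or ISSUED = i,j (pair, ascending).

c0: i0&i1 st;mul  pair
c1: i2 st  no-port MEM/BR
c2: i3&i4 beq;add  pair
c3: i5 mulh  RAW r2
c4: i6&i7 st;sll  pair

ISSUED = 5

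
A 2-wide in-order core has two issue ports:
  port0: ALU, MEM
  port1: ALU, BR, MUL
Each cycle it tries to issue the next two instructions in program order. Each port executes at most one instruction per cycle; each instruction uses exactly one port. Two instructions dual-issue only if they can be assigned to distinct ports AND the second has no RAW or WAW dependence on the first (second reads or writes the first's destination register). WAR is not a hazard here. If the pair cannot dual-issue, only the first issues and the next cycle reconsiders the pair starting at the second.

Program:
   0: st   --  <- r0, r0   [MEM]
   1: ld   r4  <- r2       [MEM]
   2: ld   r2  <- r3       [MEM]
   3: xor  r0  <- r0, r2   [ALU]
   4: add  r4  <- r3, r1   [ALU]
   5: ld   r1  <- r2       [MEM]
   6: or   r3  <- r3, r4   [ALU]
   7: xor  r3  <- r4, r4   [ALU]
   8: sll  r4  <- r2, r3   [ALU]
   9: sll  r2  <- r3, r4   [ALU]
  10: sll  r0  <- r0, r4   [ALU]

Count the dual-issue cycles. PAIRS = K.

PAIRS = 3

c0: i0 st  no-port MEM/MEM
c1: i1 ld  no-port MEM/MEM
c2: i2 ld  RAW r2
c3: i3&i4 xor;add  dual
c4: i5&i6 ld;or  dual
c5: i7 xor  RAW r3
c6: i8 sll  RAW r4
c7: i9&i10 sll;sll  dual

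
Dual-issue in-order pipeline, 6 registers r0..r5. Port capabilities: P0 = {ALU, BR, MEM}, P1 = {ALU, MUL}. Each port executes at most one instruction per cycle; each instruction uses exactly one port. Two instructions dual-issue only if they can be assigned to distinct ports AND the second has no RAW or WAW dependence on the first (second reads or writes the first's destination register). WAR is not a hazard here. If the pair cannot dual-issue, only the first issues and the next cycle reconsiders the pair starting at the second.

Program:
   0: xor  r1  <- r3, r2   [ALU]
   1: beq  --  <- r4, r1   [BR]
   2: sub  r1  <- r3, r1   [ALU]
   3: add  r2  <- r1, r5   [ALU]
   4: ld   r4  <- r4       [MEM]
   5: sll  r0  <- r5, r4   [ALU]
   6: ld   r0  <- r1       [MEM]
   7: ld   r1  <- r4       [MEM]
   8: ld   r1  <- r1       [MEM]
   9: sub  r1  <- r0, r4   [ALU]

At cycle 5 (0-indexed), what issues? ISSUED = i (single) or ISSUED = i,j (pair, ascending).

ISSUED = 7

[0] i0  xor.ALU  -- RAW r1
[1] i1/i2  beq.BR;sub.ALU  -- dual
[2] i3/i4  add.ALU;ld.MEM  -- dual
[3] i5  sll.ALU  -- WAW r0
[4] i6  ld.MEM  -- no-port MEM/MEM
[5] i7  ld.MEM  -- no-port MEM/MEM
[6] i8  ld.MEM  -- WAW r1
[7] i9  sub.ALU  -- tail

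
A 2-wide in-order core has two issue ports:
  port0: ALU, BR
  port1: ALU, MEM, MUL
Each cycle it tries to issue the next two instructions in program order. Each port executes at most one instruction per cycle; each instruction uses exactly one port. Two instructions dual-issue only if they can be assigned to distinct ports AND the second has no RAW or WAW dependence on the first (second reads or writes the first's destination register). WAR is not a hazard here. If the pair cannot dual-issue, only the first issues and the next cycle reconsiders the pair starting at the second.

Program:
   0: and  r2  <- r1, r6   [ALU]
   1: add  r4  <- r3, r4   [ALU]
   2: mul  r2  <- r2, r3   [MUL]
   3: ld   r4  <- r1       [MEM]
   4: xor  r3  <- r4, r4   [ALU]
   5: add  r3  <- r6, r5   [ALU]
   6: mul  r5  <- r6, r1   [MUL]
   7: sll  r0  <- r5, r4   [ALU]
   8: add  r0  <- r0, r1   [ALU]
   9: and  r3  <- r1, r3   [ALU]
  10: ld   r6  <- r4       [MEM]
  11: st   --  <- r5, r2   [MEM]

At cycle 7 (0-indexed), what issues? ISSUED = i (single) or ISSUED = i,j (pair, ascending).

c0: i0&i1 and.ALU add.ALU  dual
c1: i2 mul.MUL  no-port MUL/MEM
c2: i3 ld.MEM  RAW r4
c3: i4 xor.ALU  WAW r3
c4: i5&i6 add.ALU mul.MUL  dual
c5: i7 sll.ALU  RAW+WAW r0
c6: i8&i9 add.ALU and.ALU  dual
c7: i10 ld.MEM  no-port MEM/MEM
c8: i11 st.MEM  tail

ISSUED = 10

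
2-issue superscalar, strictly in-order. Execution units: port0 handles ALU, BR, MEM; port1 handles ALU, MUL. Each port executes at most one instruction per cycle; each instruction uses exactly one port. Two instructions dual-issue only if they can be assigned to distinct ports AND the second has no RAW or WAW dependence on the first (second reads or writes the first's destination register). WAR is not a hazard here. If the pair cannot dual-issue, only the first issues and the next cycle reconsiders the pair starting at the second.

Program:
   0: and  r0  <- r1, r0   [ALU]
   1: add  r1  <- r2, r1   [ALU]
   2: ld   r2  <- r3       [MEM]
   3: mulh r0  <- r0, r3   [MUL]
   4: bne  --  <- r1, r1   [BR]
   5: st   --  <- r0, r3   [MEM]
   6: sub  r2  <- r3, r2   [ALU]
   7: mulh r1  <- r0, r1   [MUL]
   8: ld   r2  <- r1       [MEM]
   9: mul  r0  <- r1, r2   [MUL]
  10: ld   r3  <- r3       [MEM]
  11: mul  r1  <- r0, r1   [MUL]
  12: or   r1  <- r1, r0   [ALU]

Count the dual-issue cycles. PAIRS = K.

PAIRS = 4

  cy0 -> i0/i1 (and.ALU add.ALU) pair
  cy1 -> i2/i3 (ld.MEM mulh.MUL) pair
  cy2 -> i4 (bne.BR) no-port BR/MEM
  cy3 -> i5/i6 (st.MEM sub.ALU) pair
  cy4 -> i7 (mulh.MUL) RAW r1
  cy5 -> i8 (ld.MEM) RAW r2
  cy6 -> i9/i10 (mul.MUL ld.MEM) pair
  cy7 -> i11 (mul.MUL) RAW+WAW r1
  cy8 -> i12 (or.ALU) tail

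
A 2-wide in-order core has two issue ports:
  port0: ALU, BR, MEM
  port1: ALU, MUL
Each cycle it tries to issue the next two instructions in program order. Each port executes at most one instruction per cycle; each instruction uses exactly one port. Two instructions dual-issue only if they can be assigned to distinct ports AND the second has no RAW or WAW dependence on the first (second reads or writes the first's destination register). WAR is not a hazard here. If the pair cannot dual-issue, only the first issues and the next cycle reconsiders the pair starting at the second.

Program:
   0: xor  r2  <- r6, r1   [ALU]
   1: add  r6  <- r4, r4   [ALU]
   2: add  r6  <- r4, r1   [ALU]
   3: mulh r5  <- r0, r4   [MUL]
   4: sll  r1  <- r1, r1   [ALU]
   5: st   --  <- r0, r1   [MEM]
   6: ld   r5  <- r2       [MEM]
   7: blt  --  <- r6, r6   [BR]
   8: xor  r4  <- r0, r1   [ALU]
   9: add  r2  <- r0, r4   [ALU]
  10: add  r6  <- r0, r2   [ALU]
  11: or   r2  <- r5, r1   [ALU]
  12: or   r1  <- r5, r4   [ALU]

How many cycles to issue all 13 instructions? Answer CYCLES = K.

[0] i0/i1  xor.ALU add.ALU  -- pair
[1] i2/i3  add.ALU mulh.MUL  -- pair
[2] i4  sll.ALU  -- RAW r1
[3] i5  st.MEM  -- no-port MEM/MEM
[4] i6  ld.MEM  -- no-port MEM/BR
[5] i7/i8  blt.BR xor.ALU  -- pair
[6] i9  add.ALU  -- RAW r2
[7] i10/i11  add.ALU or.ALU  -- pair
[8] i12  or.ALU  -- tail

CYCLES = 9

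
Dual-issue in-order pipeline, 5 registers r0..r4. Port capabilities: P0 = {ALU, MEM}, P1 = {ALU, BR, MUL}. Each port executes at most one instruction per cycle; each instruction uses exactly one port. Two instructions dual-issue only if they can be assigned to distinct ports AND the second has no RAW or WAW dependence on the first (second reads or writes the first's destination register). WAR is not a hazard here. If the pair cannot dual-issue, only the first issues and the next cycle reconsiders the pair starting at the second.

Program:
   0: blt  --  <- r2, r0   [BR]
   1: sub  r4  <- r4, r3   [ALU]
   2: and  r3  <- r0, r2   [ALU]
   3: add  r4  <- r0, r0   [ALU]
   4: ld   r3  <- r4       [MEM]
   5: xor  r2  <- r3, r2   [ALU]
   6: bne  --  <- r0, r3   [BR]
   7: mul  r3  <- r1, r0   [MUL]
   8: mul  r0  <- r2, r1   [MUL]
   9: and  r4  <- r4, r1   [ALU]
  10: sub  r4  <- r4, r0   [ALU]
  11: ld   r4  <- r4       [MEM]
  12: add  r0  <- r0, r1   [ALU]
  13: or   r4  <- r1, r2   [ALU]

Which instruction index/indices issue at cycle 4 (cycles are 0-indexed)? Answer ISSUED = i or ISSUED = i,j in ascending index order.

ISSUED = 7

[0] i0,i1  blt;sub  -- pair
[1] i2,i3  and;add  -- pair
[2] i4  ld  -- RAW r3
[3] i5,i6  xor;bne  -- pair
[4] i7  mul  -- no-port MUL/MUL
[5] i8,i9  mul;and  -- pair
[6] i10  sub  -- RAW+WAW r4
[7] i11,i12  ld;add  -- pair
[8] i13  or  -- tail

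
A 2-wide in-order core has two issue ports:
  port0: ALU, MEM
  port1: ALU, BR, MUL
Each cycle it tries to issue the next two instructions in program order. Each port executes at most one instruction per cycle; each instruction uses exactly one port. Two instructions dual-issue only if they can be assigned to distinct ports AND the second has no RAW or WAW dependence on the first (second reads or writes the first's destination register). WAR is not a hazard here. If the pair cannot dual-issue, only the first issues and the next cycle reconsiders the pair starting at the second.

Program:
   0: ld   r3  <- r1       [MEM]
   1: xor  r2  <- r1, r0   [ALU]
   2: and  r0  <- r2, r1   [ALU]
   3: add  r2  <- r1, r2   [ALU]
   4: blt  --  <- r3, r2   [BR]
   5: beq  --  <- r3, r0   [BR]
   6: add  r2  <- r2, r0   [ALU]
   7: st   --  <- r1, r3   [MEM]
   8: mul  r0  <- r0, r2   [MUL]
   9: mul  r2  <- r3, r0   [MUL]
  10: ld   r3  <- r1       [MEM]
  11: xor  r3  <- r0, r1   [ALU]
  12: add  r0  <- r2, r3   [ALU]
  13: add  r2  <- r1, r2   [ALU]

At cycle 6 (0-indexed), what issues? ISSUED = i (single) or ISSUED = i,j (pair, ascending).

ISSUED = 11

0. ld/xor @i0+i1  | pair
1. and/add @i2+i3  | pair
2. blt @i4  | no-port BR/BR
3. beq/add @i5+i6  | pair
4. st/mul @i7+i8  | pair
5. mul/ld @i9+i10  | pair
6. xor @i11  | RAW r3
7. add/add @i12+i13  | pair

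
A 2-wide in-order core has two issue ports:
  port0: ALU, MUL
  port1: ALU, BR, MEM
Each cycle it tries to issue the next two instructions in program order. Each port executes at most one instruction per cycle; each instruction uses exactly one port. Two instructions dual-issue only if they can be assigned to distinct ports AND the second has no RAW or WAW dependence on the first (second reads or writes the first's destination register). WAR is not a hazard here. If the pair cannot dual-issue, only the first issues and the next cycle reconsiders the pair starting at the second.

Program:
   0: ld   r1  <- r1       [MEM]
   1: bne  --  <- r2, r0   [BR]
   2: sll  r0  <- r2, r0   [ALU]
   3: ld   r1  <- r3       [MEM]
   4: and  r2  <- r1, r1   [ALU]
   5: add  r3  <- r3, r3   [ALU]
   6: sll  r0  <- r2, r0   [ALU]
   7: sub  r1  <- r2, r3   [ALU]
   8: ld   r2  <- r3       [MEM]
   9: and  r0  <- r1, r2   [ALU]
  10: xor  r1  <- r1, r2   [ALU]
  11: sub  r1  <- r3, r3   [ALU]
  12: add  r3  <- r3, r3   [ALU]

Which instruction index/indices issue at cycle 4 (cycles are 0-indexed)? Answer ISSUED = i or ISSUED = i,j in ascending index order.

ISSUED = 6,7

[0] i0  ld.MEM  -- no-port MEM/BR
[1] i1/i2  bne.BR;sll.ALU  -- 2-wide
[2] i3  ld.MEM  -- RAW r1
[3] i4/i5  and.ALU;add.ALU  -- 2-wide
[4] i6/i7  sll.ALU;sub.ALU  -- 2-wide
[5] i8  ld.MEM  -- RAW r2
[6] i9/i10  and.ALU;xor.ALU  -- 2-wide
[7] i11/i12  sub.ALU;add.ALU  -- 2-wide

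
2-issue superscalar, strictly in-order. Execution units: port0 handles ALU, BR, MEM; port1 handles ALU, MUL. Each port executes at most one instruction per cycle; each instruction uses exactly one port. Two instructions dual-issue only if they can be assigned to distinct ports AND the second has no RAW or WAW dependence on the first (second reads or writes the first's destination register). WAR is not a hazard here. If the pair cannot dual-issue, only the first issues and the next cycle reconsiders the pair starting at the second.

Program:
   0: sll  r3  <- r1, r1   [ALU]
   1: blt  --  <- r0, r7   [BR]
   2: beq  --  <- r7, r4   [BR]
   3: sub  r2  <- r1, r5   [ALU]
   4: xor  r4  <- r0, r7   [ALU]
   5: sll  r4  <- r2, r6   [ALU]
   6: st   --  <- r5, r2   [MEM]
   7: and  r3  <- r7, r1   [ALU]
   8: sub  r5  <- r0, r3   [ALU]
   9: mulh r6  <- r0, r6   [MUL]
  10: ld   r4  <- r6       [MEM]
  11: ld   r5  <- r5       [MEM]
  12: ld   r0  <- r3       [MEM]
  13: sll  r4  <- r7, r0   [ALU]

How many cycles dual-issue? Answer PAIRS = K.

c0: i0,i1 sll.ALU/blt.BR  2-wide
c1: i2,i3 beq.BR/sub.ALU  2-wide
c2: i4 xor.ALU  WAW r4
c3: i5,i6 sll.ALU/st.MEM  2-wide
c4: i7 and.ALU  RAW r3
c5: i8,i9 sub.ALU/mulh.MUL  2-wide
c6: i10 ld.MEM  no-port MEM/MEM
c7: i11 ld.MEM  no-port MEM/MEM
c8: i12 ld.MEM  RAW r0
c9: i13 sll.ALU  tail

PAIRS = 4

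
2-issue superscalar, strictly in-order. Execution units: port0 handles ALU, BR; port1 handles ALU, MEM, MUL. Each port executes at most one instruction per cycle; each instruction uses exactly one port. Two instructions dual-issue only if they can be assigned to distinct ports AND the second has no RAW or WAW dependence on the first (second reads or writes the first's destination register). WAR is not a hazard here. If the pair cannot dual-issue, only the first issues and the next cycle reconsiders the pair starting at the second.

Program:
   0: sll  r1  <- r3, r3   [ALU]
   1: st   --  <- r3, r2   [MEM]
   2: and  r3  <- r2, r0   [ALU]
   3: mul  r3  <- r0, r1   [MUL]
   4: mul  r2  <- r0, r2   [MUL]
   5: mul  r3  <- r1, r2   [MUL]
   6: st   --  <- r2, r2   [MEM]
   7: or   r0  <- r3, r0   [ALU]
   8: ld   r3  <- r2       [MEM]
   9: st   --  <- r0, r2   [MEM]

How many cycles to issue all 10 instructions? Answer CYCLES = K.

[0] i0+i1  sll;st  -- dual
[1] i2  and  -- WAW r3
[2] i3  mul  -- no-port MUL/MUL
[3] i4  mul  -- no-port MUL/MUL
[4] i5  mul  -- no-port MUL/MEM
[5] i6+i7  st;or  -- dual
[6] i8  ld  -- no-port MEM/MEM
[7] i9  st  -- tail

CYCLES = 8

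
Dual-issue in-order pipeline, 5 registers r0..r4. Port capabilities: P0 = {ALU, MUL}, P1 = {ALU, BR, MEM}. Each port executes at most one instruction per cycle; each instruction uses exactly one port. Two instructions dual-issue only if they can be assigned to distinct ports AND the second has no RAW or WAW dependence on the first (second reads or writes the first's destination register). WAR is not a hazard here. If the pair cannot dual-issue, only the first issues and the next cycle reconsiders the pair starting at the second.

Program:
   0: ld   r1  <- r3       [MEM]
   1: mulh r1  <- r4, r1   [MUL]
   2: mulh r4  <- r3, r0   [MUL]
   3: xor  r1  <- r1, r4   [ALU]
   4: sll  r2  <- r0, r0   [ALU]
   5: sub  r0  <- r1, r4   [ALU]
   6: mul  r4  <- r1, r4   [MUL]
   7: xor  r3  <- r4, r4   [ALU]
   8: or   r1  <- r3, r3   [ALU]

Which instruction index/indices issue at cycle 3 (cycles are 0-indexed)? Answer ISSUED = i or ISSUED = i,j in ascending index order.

ISSUED = 3,4

c0: i0 ld.MEM  RAW+WAW r1
c1: i1 mulh.MUL  no-port MUL/MUL
c2: i2 mulh.MUL  RAW r4
c3: i3&i4 xor.ALU/sll.ALU  pair
c4: i5&i6 sub.ALU/mul.MUL  pair
c5: i7 xor.ALU  RAW r3
c6: i8 or.ALU  tail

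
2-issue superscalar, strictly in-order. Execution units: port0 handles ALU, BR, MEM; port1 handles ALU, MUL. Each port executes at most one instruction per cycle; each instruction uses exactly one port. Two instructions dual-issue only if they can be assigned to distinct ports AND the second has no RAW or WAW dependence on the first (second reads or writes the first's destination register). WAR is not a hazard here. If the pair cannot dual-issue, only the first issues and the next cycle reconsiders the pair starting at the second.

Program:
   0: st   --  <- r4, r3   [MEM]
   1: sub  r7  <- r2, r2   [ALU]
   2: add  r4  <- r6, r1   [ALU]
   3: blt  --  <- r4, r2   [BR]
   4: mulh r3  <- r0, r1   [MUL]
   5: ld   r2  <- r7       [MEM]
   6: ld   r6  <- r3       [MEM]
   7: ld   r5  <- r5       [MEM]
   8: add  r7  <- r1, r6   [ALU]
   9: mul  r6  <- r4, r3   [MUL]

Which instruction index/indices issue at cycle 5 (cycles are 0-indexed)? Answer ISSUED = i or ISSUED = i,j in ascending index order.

  cy0 -> i0&i1 (st.MEM/sub.ALU) 2-wide
  cy1 -> i2 (add.ALU) RAW r4
  cy2 -> i3&i4 (blt.BR/mulh.MUL) 2-wide
  cy3 -> i5 (ld.MEM) no-port MEM/MEM
  cy4 -> i6 (ld.MEM) no-port MEM/MEM
  cy5 -> i7&i8 (ld.MEM/add.ALU) 2-wide
  cy6 -> i9 (mul.MUL) tail

ISSUED = 7,8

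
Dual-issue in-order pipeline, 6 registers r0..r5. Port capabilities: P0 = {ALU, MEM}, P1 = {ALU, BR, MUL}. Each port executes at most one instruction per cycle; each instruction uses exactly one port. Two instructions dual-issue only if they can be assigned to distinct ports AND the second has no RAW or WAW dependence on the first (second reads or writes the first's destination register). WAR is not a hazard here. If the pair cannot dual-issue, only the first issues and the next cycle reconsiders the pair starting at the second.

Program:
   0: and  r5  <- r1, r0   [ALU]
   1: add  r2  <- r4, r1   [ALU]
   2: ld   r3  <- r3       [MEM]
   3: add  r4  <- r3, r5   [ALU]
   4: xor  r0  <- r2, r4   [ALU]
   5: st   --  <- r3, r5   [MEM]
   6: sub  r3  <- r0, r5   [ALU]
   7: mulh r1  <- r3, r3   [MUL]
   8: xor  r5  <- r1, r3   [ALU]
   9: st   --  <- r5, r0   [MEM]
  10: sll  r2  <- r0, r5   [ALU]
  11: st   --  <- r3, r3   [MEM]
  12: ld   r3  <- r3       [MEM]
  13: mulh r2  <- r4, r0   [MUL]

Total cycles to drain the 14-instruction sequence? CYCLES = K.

#0 head=0: and.ALU+add.ALU i0,i1 dual
#1 head=2: ld.MEM i2 RAW r3
#2 head=3: add.ALU i3 RAW r4
#3 head=4: xor.ALU+st.MEM i4,i5 dual
#4 head=6: sub.ALU i6 RAW r3
#5 head=7: mulh.MUL i7 RAW r1
#6 head=8: xor.ALU i8 RAW r5
#7 head=9: st.MEM+sll.ALU i9,i10 dual
#8 head=11: st.MEM i11 no-port MEM/MEM
#9 head=12: ld.MEM+mulh.MUL i12,i13 dual

CYCLES = 10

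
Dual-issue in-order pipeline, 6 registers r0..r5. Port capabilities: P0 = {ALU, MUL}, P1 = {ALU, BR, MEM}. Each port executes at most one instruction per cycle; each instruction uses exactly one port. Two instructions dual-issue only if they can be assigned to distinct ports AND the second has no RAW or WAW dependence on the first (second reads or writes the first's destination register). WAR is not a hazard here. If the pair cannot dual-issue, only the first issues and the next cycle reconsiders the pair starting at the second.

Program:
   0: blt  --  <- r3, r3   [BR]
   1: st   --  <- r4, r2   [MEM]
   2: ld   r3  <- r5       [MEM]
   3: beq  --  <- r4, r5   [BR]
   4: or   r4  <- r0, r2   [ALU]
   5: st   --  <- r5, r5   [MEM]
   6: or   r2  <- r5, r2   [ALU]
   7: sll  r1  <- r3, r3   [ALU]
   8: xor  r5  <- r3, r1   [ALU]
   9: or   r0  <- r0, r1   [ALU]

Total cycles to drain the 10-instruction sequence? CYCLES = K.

  cy0 -> i0 (blt.BR) no-port BR/MEM
  cy1 -> i1 (st.MEM) no-port MEM/MEM
  cy2 -> i2 (ld.MEM) no-port MEM/BR
  cy3 -> i3&i4 (beq.BR or.ALU) dual
  cy4 -> i5&i6 (st.MEM or.ALU) dual
  cy5 -> i7 (sll.ALU) RAW r1
  cy6 -> i8&i9 (xor.ALU or.ALU) dual

CYCLES = 7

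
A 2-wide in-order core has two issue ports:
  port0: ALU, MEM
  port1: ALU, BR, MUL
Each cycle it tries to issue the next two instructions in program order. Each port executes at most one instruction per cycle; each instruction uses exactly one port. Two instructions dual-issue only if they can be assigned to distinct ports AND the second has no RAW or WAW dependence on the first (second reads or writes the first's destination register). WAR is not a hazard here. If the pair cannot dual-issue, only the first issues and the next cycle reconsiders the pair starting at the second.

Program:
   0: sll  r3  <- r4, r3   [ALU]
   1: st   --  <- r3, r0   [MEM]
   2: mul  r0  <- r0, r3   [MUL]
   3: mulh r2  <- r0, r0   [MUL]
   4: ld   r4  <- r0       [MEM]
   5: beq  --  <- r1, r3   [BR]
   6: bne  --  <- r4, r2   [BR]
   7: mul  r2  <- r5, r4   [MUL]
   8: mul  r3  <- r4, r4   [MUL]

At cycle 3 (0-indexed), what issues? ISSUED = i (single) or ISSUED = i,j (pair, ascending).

ISSUED = 5

[0] i0  sll  -- RAW r3
[1] i1/i2  st+mul  -- dual
[2] i3/i4  mulh+ld  -- dual
[3] i5  beq  -- no-port BR/BR
[4] i6  bne  -- no-port BR/MUL
[5] i7  mul  -- no-port MUL/MUL
[6] i8  mul  -- tail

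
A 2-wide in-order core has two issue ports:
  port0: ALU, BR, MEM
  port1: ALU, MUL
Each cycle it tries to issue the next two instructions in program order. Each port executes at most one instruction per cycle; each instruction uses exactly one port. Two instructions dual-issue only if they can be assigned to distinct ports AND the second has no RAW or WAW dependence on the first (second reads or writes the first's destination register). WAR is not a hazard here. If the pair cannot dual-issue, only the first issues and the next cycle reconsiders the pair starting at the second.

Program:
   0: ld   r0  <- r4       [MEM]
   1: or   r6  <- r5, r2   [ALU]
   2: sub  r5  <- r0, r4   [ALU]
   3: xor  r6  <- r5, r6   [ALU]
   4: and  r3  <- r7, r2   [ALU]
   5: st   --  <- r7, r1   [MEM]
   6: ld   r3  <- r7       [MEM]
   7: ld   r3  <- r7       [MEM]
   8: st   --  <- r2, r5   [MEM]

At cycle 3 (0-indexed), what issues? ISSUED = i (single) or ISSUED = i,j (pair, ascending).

ISSUED = 5

c0: i0+i1 ld.MEM+or.ALU  dual
c1: i2 sub.ALU  RAW r5
c2: i3+i4 xor.ALU+and.ALU  dual
c3: i5 st.MEM  no-port MEM/MEM
c4: i6 ld.MEM  no-port MEM/MEM
c5: i7 ld.MEM  no-port MEM/MEM
c6: i8 st.MEM  tail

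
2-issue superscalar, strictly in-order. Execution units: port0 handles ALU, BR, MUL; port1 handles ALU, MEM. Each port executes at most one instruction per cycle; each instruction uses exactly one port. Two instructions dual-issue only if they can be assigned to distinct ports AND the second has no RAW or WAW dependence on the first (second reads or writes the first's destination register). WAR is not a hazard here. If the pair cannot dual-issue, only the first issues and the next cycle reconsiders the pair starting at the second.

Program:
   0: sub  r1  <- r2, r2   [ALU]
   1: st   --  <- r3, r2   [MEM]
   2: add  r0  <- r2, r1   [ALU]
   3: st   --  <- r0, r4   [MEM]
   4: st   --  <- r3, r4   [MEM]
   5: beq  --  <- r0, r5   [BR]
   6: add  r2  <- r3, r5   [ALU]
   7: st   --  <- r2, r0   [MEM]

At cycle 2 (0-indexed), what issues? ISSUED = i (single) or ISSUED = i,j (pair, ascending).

ISSUED = 3

  cy0 -> i0,i1 (sub.ALU st.MEM) pair
  cy1 -> i2 (add.ALU) RAW r0
  cy2 -> i3 (st.MEM) no-port MEM/MEM
  cy3 -> i4,i5 (st.MEM beq.BR) pair
  cy4 -> i6 (add.ALU) RAW r2
  cy5 -> i7 (st.MEM) tail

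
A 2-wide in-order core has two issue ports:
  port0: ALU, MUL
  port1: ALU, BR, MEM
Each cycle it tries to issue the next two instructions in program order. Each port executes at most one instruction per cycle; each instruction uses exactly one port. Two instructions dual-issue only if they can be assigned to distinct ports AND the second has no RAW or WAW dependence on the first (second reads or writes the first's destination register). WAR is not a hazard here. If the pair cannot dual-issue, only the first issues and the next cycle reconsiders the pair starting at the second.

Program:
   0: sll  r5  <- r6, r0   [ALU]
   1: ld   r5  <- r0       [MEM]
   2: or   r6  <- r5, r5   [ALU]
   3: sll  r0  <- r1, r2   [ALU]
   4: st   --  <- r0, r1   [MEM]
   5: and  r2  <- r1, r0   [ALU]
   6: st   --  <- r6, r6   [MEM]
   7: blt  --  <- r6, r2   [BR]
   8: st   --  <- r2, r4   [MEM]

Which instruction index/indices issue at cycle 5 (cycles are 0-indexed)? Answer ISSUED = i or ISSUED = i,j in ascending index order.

ISSUED = 7

t=0 i0:sll.ALU ; WAW r5
t=1 i1:ld.MEM ; RAW r5
t=2 i2/i3:or.ALU;sll.ALU ; pair
t=3 i4/i5:st.MEM;and.ALU ; pair
t=4 i6:st.MEM ; no-port MEM/BR
t=5 i7:blt.BR ; no-port BR/MEM
t=6 i8:st.MEM ; tail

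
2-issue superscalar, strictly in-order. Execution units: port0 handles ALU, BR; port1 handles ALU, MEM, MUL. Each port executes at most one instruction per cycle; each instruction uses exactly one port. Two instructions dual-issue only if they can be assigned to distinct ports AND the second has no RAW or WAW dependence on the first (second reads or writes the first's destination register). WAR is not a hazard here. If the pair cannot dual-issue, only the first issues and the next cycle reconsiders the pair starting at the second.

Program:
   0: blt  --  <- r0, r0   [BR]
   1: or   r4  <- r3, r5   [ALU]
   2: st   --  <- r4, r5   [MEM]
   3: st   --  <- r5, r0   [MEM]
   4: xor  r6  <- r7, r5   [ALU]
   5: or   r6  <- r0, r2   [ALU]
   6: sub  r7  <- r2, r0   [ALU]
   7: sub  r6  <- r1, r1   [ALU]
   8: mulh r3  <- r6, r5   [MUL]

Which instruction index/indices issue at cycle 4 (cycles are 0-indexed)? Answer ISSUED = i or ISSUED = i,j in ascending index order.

t=0 i0+i1:blt.BR/or.ALU ; 2-wide
t=1 i2:st.MEM ; no-port MEM/MEM
t=2 i3+i4:st.MEM/xor.ALU ; 2-wide
t=3 i5+i6:or.ALU/sub.ALU ; 2-wide
t=4 i7:sub.ALU ; RAW r6
t=5 i8:mulh.MUL ; tail

ISSUED = 7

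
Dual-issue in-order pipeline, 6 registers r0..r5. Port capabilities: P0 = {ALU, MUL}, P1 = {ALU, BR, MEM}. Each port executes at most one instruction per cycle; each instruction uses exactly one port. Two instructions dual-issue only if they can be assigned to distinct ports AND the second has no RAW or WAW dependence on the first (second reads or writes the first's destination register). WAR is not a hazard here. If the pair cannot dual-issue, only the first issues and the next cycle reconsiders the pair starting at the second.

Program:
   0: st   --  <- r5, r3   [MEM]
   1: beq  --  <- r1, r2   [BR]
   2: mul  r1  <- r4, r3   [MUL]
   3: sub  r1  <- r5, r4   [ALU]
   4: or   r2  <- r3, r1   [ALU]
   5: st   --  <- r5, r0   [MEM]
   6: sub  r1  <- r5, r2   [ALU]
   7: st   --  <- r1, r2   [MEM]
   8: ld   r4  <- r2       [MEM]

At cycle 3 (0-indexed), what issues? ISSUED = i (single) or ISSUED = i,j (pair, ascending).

ISSUED = 4,5

[0] i0  st.MEM  -- no-port MEM/BR
[1] i1,i2  beq.BR;mul.MUL  -- pair
[2] i3  sub.ALU  -- RAW r1
[3] i4,i5  or.ALU;st.MEM  -- pair
[4] i6  sub.ALU  -- RAW r1
[5] i7  st.MEM  -- no-port MEM/MEM
[6] i8  ld.MEM  -- tail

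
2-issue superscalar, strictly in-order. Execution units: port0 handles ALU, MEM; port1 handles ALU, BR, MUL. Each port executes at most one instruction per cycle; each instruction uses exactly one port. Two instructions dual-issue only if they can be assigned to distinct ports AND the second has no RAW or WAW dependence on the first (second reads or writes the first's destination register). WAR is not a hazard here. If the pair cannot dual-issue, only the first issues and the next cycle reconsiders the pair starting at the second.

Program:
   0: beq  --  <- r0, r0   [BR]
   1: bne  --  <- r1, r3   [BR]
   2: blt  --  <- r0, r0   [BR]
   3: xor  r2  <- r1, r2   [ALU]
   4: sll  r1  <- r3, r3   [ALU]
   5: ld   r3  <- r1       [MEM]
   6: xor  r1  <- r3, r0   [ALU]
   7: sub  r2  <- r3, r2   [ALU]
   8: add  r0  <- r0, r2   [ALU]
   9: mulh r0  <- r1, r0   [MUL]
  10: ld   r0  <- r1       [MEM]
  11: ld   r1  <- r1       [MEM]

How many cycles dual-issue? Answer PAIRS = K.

[0] i0  beq  -- no-port BR/BR
[1] i1  bne  -- no-port BR/BR
[2] i2,i3  blt;xor  -- dual
[3] i4  sll  -- RAW r1
[4] i5  ld  -- RAW r3
[5] i6,i7  xor;sub  -- dual
[6] i8  add  -- RAW+WAW r0
[7] i9  mulh  -- WAW r0
[8] i10  ld  -- no-port MEM/MEM
[9] i11  ld  -- tail

PAIRS = 2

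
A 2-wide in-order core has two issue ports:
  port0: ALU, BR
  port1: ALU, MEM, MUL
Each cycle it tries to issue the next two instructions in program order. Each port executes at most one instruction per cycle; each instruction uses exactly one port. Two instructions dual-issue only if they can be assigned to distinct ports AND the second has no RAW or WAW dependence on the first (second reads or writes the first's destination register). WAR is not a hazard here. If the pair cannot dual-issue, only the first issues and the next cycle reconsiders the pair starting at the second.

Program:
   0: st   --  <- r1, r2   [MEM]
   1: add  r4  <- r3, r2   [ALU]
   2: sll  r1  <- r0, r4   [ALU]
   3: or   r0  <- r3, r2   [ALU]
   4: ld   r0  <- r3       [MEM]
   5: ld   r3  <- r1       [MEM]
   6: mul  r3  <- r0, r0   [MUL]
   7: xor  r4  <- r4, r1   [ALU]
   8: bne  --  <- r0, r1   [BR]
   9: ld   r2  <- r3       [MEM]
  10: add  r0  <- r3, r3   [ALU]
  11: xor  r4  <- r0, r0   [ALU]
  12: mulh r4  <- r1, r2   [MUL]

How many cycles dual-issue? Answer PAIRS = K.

  cy0 -> i0,i1 (st add) dual
  cy1 -> i2,i3 (sll or) dual
  cy2 -> i4 (ld) no-port MEM/MEM
  cy3 -> i5 (ld) no-port MEM/MUL
  cy4 -> i6,i7 (mul xor) dual
  cy5 -> i8,i9 (bne ld) dual
  cy6 -> i10 (add) RAW r0
  cy7 -> i11 (xor) WAW r4
  cy8 -> i12 (mulh) tail

PAIRS = 4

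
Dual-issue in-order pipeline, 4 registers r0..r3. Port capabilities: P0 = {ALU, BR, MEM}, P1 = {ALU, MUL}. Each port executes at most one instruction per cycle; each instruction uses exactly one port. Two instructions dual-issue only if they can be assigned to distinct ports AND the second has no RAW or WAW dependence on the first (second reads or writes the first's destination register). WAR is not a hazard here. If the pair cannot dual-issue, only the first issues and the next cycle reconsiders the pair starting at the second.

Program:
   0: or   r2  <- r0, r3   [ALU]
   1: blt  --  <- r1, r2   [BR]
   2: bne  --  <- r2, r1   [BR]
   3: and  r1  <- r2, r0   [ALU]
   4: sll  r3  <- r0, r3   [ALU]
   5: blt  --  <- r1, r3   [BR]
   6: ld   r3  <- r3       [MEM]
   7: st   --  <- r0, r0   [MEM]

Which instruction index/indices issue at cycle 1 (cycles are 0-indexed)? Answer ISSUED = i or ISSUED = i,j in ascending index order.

ISSUED = 1

#0 head=0: or i0 RAW r2
#1 head=1: blt i1 no-port BR/BR
#2 head=2: bne and i2+i3 2-wide
#3 head=4: sll i4 RAW r3
#4 head=5: blt i5 no-port BR/MEM
#5 head=6: ld i6 no-port MEM/MEM
#6 head=7: st i7 tail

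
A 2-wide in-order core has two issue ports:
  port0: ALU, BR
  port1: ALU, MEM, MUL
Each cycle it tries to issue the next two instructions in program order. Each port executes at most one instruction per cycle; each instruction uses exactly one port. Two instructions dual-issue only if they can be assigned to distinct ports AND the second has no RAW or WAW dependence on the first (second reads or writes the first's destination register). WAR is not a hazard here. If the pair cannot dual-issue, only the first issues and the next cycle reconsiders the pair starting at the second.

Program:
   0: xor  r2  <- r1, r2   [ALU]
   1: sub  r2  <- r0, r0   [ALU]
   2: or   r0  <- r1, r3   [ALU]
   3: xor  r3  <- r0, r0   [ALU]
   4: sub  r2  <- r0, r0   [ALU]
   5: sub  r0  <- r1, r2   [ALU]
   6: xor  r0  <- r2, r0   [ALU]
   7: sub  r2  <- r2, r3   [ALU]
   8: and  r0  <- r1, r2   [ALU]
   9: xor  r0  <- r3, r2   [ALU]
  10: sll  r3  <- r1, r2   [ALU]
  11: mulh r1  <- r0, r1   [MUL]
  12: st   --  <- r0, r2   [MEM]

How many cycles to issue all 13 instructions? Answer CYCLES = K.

t=0 i0:xor.ALU ; WAW r2
t=1 i1&i2:sub.ALU or.ALU ; pair
t=2 i3&i4:xor.ALU sub.ALU ; pair
t=3 i5:sub.ALU ; RAW+WAW r0
t=4 i6&i7:xor.ALU sub.ALU ; pair
t=5 i8:and.ALU ; WAW r0
t=6 i9&i10:xor.ALU sll.ALU ; pair
t=7 i11:mulh.MUL ; no-port MUL/MEM
t=8 i12:st.MEM ; tail

CYCLES = 9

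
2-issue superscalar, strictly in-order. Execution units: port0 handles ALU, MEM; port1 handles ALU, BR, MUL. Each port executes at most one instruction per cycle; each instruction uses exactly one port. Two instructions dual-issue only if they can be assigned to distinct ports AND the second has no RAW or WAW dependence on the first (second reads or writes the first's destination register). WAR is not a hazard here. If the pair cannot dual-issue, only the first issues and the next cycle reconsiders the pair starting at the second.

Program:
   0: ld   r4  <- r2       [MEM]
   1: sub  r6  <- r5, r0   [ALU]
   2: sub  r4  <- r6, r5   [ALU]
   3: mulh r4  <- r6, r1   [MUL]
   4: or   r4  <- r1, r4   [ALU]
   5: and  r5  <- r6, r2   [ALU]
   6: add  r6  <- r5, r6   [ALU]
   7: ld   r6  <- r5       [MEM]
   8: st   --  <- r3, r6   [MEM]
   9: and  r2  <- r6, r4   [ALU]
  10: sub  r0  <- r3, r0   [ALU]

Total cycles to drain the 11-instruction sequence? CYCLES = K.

CYCLES = 8

  cy0 -> i0/i1 (ld;sub) 2-wide
  cy1 -> i2 (sub) WAW r4
  cy2 -> i3 (mulh) RAW+WAW r4
  cy3 -> i4/i5 (or;and) 2-wide
  cy4 -> i6 (add) WAW r6
  cy5 -> i7 (ld) no-port MEM/MEM
  cy6 -> i8/i9 (st;and) 2-wide
  cy7 -> i10 (sub) tail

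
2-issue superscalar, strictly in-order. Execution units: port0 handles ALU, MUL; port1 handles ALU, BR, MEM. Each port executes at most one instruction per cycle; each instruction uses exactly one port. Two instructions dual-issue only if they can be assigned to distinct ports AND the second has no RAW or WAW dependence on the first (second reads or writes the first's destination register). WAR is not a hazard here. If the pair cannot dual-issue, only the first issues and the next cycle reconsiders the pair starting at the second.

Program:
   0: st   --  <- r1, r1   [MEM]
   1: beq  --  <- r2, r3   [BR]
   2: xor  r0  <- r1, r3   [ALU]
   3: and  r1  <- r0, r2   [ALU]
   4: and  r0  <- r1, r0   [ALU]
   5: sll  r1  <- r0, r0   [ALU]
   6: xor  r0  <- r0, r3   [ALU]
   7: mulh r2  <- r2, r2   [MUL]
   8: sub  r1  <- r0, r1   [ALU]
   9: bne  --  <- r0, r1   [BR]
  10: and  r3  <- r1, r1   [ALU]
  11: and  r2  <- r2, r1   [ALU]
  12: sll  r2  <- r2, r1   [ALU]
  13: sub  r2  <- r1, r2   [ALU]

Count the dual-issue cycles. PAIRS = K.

PAIRS = 4

  cy0 -> i0 (st.MEM) no-port MEM/BR
  cy1 -> i1,i2 (beq.BR+xor.ALU) pair
  cy2 -> i3 (and.ALU) RAW r1
  cy3 -> i4 (and.ALU) RAW r0
  cy4 -> i5,i6 (sll.ALU+xor.ALU) pair
  cy5 -> i7,i8 (mulh.MUL+sub.ALU) pair
  cy6 -> i9,i10 (bne.BR+and.ALU) pair
  cy7 -> i11 (and.ALU) RAW+WAW r2
  cy8 -> i12 (sll.ALU) RAW+WAW r2
  cy9 -> i13 (sub.ALU) tail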